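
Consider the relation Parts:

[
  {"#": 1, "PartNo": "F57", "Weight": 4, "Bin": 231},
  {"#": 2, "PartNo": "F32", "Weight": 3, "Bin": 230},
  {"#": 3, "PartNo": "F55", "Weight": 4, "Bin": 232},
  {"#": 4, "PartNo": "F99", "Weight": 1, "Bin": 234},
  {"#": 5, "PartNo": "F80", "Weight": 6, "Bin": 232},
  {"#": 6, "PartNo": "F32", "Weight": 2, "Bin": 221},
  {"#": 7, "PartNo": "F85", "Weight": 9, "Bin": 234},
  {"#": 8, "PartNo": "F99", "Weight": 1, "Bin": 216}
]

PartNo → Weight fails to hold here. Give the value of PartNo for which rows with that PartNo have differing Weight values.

F32

PartNo=F57: row 1 → Weight = 4 ✓
PartNo=F32: rows 2, 6 → Weight takes values {3, 2} — violation
PartNo=F55: row 3 → Weight = 4 ✓
PartNo=F99: rows 4, 8 → Weight = 1, 1 ✓
PartNo=F80: row 5 → Weight = 6 ✓
PartNo=F85: row 7 → Weight = 9 ✓
The only PartNo value with inconsistent Weight is PartNo=F32.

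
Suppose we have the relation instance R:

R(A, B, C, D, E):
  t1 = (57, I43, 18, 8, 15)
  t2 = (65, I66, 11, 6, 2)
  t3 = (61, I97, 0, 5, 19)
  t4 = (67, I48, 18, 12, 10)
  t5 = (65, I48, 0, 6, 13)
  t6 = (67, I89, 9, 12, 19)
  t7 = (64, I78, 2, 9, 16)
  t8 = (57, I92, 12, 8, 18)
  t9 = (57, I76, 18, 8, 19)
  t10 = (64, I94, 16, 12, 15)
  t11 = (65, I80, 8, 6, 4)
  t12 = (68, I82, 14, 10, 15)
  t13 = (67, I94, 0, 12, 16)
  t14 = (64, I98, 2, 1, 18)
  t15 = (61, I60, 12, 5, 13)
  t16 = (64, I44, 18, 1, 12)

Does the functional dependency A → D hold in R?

No

A=57: rows 1, 8, 9 → D = 8, 8, 8 ✓
A=65: rows 2, 5, 11 → D = 6, 6, 6 ✓
A=61: rows 3, 15 → D = 5, 5 ✓
A=67: rows 4, 6, 13 → D = 12, 12, 12 ✓
A=64: rows 7, 10, 14, 16 → D takes values {9, 12, 1} — violation
A=68: row 12 → D = 10 ✓
Two rows agree on A but differ on D, so A → D does not hold.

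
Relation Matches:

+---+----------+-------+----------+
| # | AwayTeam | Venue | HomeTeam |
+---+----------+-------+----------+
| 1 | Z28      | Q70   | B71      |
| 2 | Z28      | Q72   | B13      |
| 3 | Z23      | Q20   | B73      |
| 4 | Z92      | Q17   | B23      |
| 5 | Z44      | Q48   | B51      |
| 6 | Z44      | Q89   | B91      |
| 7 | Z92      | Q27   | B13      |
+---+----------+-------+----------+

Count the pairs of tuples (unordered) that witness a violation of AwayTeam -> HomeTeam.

3

AwayTeam=Z28: violating pairs (1,2) — 1 pair.
AwayTeam=Z92: violating pairs (4,7) — 1 pair.
AwayTeam=Z44: violating pairs (5,6) — 1 pair.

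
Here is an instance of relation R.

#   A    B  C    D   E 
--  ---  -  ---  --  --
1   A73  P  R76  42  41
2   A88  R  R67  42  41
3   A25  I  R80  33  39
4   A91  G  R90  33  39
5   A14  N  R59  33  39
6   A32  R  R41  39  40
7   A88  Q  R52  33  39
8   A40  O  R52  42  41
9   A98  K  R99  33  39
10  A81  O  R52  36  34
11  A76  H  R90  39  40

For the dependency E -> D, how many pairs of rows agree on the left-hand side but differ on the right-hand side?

E=41: all 3 rows agree on D — 0 pairs.
E=39: all 5 rows agree on D — 0 pairs.
E=40: all 2 rows agree on D — 0 pairs.

0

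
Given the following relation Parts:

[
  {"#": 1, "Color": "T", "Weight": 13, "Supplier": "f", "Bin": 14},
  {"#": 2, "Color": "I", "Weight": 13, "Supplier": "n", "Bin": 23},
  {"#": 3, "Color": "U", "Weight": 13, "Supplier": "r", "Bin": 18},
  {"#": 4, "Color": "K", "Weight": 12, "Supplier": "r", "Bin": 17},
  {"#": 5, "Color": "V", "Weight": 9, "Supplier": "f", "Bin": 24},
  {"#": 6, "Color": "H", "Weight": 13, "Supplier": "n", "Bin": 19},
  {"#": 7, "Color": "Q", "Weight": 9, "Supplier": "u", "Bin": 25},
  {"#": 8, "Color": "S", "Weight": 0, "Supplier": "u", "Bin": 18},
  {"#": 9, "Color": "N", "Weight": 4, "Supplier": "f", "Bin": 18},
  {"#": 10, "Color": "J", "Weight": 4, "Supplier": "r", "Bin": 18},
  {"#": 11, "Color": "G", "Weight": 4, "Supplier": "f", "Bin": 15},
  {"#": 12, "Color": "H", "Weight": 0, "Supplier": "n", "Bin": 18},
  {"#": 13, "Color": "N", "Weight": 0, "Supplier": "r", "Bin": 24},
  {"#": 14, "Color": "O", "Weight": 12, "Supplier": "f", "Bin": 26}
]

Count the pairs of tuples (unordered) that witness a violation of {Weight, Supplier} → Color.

2

(Weight=13, Supplier=n): violating pairs (2,6) — 1 pair.
(Weight=4, Supplier=f): violating pairs (9,11) — 1 pair.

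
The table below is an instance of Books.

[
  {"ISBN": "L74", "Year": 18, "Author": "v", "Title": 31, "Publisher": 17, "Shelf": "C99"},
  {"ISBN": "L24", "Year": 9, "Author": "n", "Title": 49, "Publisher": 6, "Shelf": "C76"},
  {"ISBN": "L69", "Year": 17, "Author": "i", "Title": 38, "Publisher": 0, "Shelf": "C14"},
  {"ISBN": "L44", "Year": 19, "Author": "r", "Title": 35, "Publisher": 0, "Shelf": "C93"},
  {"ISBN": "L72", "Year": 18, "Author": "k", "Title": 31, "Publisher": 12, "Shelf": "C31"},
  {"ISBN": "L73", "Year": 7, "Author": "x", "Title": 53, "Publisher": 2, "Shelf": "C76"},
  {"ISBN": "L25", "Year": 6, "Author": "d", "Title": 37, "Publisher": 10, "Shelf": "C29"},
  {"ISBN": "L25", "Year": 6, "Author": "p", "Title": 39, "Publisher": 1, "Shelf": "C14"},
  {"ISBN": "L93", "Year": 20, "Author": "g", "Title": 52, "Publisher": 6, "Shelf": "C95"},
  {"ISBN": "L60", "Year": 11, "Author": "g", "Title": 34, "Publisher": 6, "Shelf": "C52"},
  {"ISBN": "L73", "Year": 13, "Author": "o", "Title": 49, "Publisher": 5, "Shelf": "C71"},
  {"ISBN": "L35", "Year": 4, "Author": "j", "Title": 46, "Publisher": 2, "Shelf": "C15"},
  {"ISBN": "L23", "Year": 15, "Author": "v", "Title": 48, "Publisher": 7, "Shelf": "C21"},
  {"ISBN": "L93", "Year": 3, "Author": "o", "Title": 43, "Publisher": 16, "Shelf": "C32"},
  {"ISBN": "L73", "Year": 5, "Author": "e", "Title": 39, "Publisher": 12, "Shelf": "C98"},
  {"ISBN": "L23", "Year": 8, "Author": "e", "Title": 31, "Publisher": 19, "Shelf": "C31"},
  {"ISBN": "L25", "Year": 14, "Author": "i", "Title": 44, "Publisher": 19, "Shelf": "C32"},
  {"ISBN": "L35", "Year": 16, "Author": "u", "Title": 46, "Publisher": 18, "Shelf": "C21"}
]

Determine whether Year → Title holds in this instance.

Year=18: 2 rows → Title = 31, 31 ✓
Year=9: 1 row → Title = 49 ✓
Year=17: 1 row → Title = 38 ✓
Year=19: 1 row → Title = 35 ✓
Year=7: 1 row → Title = 53 ✓
Year=6: 2 rows → Title takes values {37, 39} — violation
Year=20: 1 row → Title = 52 ✓
Year=11: 1 row → Title = 34 ✓
Year=13: 1 row → Title = 49 ✓
Year=4: 1 row → Title = 46 ✓
Year=15: 1 row → Title = 48 ✓
Year=3: 1 row → Title = 43 ✓
Year=5: 1 row → Title = 39 ✓
Year=8: 1 row → Title = 31 ✓
Year=14: 1 row → Title = 44 ✓
Year=16: 1 row → Title = 46 ✓
Two rows agree on Year but differ on Title, so Year → Title does not hold.

No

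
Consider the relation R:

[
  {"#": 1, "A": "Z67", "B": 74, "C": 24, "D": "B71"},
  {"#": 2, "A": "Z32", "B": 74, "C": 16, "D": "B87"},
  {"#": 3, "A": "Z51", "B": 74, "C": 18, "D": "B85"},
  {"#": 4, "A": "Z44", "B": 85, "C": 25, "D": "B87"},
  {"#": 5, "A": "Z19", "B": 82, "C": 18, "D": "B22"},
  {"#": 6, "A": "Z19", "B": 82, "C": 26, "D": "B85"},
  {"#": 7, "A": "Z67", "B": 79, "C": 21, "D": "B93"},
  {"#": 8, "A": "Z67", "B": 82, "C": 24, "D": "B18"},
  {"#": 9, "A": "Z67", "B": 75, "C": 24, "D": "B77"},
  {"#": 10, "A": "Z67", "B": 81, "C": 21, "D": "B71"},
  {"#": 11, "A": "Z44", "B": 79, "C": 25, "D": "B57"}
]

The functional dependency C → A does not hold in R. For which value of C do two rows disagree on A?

18

C=24: rows 1, 8, 9 → A = Z67, Z67, Z67 ✓
C=16: row 2 → A = Z32 ✓
C=18: rows 3, 5 → A takes values {Z51, Z19} — violation
C=25: rows 4, 11 → A = Z44, Z44 ✓
C=26: row 6 → A = Z19 ✓
C=21: rows 7, 10 → A = Z67, Z67 ✓
The only C value with inconsistent A is C=18.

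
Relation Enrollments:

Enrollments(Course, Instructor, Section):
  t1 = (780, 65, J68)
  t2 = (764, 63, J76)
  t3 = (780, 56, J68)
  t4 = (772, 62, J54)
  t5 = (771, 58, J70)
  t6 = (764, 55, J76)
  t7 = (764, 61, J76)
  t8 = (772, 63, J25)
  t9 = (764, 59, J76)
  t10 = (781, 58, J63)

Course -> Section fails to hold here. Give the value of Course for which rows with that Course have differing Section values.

772

Course=780: rows 1, 3 → Section = J68, J68 ✓
Course=764: rows 2, 6, 7, 9 → Section = J76, J76, J76, J76 ✓
Course=772: rows 4, 8 → Section takes values {J54, J25} — violation
Course=771: row 5 → Section = J70 ✓
Course=781: row 10 → Section = J63 ✓
The only Course value with inconsistent Section is Course=772.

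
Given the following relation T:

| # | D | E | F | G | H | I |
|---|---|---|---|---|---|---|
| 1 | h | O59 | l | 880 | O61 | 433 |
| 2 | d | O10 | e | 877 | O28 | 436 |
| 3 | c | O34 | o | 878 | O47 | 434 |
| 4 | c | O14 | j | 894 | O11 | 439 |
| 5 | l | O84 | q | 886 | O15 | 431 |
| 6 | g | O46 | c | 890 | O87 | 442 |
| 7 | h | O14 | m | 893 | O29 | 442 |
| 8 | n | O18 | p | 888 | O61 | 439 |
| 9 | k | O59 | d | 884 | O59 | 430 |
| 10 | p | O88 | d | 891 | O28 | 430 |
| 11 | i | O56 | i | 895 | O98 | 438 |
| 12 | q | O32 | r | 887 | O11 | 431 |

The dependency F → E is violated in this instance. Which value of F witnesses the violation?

F=l: row 1 → E = O59 ✓
F=e: row 2 → E = O10 ✓
F=o: row 3 → E = O34 ✓
F=j: row 4 → E = O14 ✓
F=q: row 5 → E = O84 ✓
F=c: row 6 → E = O46 ✓
F=m: row 7 → E = O14 ✓
F=p: row 8 → E = O18 ✓
F=d: rows 9, 10 → E takes values {O59, O88} — violation
F=i: row 11 → E = O56 ✓
F=r: row 12 → E = O32 ✓
The only F value with inconsistent E is F=d.

d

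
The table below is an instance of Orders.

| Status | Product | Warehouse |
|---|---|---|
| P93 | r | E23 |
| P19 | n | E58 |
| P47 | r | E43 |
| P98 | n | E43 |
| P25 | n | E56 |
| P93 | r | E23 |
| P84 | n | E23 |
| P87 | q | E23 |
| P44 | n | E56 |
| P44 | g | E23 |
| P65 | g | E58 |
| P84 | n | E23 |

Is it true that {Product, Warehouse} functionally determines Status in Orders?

No

(Product=r, Warehouse=E23): 2 rows → Status = P93, P93 ✓
(Product=n, Warehouse=E58): 1 row → Status = P19 ✓
(Product=r, Warehouse=E43): 1 row → Status = P47 ✓
(Product=n, Warehouse=E43): 1 row → Status = P98 ✓
(Product=n, Warehouse=E56): 2 rows → Status takes values {P25, P44} — violation
(Product=n, Warehouse=E23): 2 rows → Status = P84, P84 ✓
(Product=q, Warehouse=E23): 1 row → Status = P87 ✓
(Product=g, Warehouse=E23): 1 row → Status = P44 ✓
(Product=g, Warehouse=E58): 1 row → Status = P65 ✓
Two rows agree on {Product, Warehouse} but differ on Status, so {Product, Warehouse} -> Status does not hold.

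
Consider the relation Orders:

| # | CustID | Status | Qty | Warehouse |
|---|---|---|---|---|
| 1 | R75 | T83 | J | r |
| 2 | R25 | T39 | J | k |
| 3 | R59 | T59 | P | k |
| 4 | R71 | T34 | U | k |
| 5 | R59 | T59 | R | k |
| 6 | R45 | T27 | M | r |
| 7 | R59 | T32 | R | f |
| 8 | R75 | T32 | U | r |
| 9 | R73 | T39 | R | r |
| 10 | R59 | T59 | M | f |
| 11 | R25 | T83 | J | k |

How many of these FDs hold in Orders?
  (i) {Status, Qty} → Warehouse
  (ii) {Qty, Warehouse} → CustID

(i) {Status, Qty} → Warehouse: (Status=T83, Qty=J): rows 1, 11 → Warehouse takes values {r, k} — violation — fails.
(ii) {Qty, Warehouse} → CustID: every LHS value maps to a single RHS value — holds.
1 of the 2 dependencies holds.

1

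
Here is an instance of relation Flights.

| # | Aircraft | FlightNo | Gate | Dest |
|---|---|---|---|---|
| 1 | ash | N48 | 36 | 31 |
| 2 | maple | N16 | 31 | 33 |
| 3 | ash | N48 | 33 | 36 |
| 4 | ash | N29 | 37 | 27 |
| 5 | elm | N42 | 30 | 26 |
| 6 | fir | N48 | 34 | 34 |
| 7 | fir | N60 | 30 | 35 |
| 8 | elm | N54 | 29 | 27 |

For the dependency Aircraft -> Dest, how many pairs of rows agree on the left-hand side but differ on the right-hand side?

5

Aircraft=ash: violating pairs (1,3), (1,4), (3,4) — 3 pairs.
Aircraft=elm: violating pairs (5,8) — 1 pair.
Aircraft=fir: violating pairs (6,7) — 1 pair.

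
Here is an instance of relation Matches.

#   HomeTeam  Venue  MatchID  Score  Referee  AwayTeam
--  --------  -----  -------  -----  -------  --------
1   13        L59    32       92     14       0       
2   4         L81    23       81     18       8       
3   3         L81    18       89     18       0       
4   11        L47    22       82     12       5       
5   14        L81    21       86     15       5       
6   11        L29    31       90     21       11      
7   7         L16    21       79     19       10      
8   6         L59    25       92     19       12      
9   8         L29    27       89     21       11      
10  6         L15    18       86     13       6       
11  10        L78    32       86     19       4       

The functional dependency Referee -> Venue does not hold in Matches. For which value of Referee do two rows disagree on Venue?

19

Referee=14: row 1 → Venue = L59 ✓
Referee=18: rows 2, 3 → Venue = L81, L81 ✓
Referee=12: row 4 → Venue = L47 ✓
Referee=15: row 5 → Venue = L81 ✓
Referee=21: rows 6, 9 → Venue = L29, L29 ✓
Referee=19: rows 7, 8, 11 → Venue takes values {L16, L59, L78} — violation
Referee=13: row 10 → Venue = L15 ✓
The only Referee value with inconsistent Venue is Referee=19.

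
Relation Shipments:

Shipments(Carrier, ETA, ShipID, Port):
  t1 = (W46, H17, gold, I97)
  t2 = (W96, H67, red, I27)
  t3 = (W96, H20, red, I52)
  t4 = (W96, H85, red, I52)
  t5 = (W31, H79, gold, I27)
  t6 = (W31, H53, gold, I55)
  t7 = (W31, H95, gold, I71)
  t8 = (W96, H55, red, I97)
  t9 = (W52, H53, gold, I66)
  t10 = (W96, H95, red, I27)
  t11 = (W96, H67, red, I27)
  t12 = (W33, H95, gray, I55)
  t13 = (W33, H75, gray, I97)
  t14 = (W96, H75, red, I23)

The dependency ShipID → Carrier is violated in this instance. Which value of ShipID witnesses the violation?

ShipID=gold: rows 1, 5, 6, 7, 9 → Carrier takes values {W46, W31, W52} — violation
ShipID=red: rows 2, 3, 4, 8, 10, 11, 14 → Carrier = W96, W96, W96, W96, W96, W96, W96 ✓
ShipID=gray: rows 12, 13 → Carrier = W33, W33 ✓
The only ShipID value with inconsistent Carrier is ShipID=gold.

gold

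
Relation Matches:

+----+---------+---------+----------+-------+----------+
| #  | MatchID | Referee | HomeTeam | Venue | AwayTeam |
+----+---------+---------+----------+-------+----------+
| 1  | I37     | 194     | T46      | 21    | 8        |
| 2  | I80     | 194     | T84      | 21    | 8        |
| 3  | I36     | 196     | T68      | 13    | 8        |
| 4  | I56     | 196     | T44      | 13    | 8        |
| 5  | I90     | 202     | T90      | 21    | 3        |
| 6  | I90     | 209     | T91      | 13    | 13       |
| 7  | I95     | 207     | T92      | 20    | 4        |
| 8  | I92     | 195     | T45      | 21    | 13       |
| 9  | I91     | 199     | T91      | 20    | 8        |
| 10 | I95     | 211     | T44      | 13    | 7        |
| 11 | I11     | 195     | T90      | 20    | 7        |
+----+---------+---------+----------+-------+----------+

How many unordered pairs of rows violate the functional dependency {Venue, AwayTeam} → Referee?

(Venue=21, AwayTeam=8): all 2 rows agree on Referee — 0 pairs.
(Venue=13, AwayTeam=8): all 2 rows agree on Referee — 0 pairs.

0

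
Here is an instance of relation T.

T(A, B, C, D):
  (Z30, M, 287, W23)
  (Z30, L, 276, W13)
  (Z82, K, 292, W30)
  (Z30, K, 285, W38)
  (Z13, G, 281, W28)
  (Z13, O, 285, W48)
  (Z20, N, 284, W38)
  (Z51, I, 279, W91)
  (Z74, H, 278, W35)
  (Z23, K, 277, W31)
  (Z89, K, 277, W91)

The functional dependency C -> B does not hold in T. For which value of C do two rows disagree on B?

C=287: 1 row → B = M ✓
C=276: 1 row → B = L ✓
C=292: 1 row → B = K ✓
C=285: 2 rows → B takes values {K, O} — violation
C=281: 1 row → B = G ✓
C=284: 1 row → B = N ✓
C=279: 1 row → B = I ✓
C=278: 1 row → B = H ✓
C=277: 2 rows → B = K, K ✓
The only C value with inconsistent B is C=285.

285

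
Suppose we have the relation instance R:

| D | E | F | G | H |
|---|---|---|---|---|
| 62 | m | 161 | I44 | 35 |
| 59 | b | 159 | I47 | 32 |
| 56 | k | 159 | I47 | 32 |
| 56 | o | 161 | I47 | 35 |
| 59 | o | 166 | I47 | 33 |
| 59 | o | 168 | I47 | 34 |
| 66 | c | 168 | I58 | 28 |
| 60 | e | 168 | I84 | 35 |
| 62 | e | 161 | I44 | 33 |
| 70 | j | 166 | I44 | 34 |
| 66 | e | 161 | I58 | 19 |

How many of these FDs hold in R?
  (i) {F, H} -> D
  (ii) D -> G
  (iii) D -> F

1

(i) {F, H} -> D: (F=161, H=35): 2 rows → D takes values {62, 56} — violation; (F=159, H=32): 2 rows → D takes values {59, 56} — violation — fails.
(ii) D -> G: every LHS value maps to a single RHS value — holds.
(iii) D -> F: D=59: 3 rows → F takes values {159, 166, 168} — violation; D=56: 2 rows → F takes values {159, 161} — violation; D=66: 2 rows → F takes values {168, 161} — violation — fails.
1 of the 3 dependencies holds.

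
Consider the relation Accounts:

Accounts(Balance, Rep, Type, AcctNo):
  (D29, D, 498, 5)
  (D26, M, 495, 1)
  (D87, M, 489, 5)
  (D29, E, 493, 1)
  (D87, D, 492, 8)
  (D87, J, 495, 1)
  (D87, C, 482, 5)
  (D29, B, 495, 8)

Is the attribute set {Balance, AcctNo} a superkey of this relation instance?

Two distinct rows share (Balance=D87, AcctNo=5), so {Balance, AcctNo} does not determine every attribute — not a superkey.

No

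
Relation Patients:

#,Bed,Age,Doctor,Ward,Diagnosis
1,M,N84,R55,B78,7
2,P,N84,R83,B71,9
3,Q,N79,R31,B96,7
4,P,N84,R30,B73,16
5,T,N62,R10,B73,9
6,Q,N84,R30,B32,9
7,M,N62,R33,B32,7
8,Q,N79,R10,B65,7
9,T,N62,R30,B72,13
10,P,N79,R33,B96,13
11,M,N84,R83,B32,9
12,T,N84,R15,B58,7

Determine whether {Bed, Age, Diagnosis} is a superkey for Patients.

Rows 3 and 8 have the same {Bed, Age, Diagnosis} value (Bed=Q, Age=N79, Diagnosis=7) but are distinct tuples, so {Bed, Age, Diagnosis} does not determine every attribute — not a superkey.

No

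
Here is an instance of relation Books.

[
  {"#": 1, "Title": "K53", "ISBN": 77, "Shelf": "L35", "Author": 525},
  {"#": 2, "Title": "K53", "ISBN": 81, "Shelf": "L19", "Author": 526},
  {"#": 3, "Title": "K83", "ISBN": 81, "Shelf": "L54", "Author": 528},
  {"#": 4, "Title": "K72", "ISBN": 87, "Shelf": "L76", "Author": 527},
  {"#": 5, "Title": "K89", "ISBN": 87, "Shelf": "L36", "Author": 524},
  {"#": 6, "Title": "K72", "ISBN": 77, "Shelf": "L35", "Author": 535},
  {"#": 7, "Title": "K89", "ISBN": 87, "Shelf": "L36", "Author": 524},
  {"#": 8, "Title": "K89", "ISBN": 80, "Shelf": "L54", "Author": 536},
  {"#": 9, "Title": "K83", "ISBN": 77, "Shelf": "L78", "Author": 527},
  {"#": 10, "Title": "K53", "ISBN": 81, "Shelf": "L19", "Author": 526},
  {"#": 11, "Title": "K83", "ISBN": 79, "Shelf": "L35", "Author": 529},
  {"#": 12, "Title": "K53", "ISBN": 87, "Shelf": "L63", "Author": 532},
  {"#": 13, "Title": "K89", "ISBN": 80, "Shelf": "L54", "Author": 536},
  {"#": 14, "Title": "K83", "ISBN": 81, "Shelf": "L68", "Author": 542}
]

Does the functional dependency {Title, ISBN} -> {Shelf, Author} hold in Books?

(Title=K53, ISBN=77): row 1 → {Shelf,Author} = (L35, 525) ✓
(Title=K53, ISBN=81): rows 2, 10 → {Shelf,Author} = (L19, 526), (L19, 526) ✓
(Title=K83, ISBN=81): rows 3, 14 → {Shelf,Author} takes values {(L54, 528), (L68, 542)} — violation
(Title=K72, ISBN=87): row 4 → {Shelf,Author} = (L76, 527) ✓
(Title=K89, ISBN=87): rows 5, 7 → {Shelf,Author} = (L36, 524), (L36, 524) ✓
(Title=K72, ISBN=77): row 6 → {Shelf,Author} = (L35, 535) ✓
(Title=K89, ISBN=80): rows 8, 13 → {Shelf,Author} = (L54, 536), (L54, 536) ✓
(Title=K83, ISBN=77): row 9 → {Shelf,Author} = (L78, 527) ✓
(Title=K83, ISBN=79): row 11 → {Shelf,Author} = (L35, 529) ✓
(Title=K53, ISBN=87): row 12 → {Shelf,Author} = (L63, 532) ✓
Two rows agree on {Title, ISBN} but differ on {Shelf, Author}, so {Title, ISBN} -> {Shelf, Author} does not hold.

No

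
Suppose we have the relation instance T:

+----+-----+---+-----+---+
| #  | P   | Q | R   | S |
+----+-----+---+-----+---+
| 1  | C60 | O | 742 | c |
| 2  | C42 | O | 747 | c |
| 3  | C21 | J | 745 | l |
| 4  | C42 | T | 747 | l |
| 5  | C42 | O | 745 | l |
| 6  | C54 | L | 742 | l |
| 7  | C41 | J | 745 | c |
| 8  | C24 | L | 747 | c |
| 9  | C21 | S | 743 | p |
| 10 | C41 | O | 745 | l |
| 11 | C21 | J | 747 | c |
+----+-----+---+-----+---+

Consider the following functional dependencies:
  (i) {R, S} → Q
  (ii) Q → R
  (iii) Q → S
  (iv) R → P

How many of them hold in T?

0

(i) {R, S} → Q: (R=747, S=c): rows 2, 8, 11 → Q takes values {O, L, J} — violation; (R=745, S=l): rows 3, 5, 10 → Q takes values {J, O} — violation — fails.
(ii) Q → R: Q=O: rows 1, 2, 5, 10 → R takes values {742, 747, 745} — violation; Q=J: rows 3, 7, 11 → R takes values {745, 747} — violation; Q=L: rows 6, 8 → R takes values {742, 747} — violation — fails.
(iii) Q → S: Q=O: rows 1, 2, 5, 10 → S takes values {c, l} — violation; Q=J: rows 3, 7, 11 → S takes values {l, c} — violation; Q=L: rows 6, 8 → S takes values {l, c} — violation — fails.
(iv) R → P: R=742: rows 1, 6 → P takes values {C60, C54} — violation; R=747: rows 2, 4, 8, 11 → P takes values {C42, C24, C21} — violation; R=745: rows 3, 5, 7, 10 → P takes values {C21, C42, C41} — violation — fails.
None of the 4 dependencies hold.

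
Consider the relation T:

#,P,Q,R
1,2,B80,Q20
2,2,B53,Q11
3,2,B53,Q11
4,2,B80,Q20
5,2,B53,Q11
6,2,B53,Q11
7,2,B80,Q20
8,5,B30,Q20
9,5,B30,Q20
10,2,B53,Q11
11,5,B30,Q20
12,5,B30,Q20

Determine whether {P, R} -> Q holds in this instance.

(P=2, R=Q20): rows 1, 4, 7 → Q = B80, B80, B80 ✓
(P=2, R=Q11): rows 2, 3, 5, 6, 10 → Q = B53, B53, B53, B53, B53 ✓
(P=5, R=Q20): rows 8, 9, 11, 12 → Q = B30, B30, B30, B30 ✓
Every {P, R} value is associated with a single Q value, so {P, R} -> Q holds.

Yes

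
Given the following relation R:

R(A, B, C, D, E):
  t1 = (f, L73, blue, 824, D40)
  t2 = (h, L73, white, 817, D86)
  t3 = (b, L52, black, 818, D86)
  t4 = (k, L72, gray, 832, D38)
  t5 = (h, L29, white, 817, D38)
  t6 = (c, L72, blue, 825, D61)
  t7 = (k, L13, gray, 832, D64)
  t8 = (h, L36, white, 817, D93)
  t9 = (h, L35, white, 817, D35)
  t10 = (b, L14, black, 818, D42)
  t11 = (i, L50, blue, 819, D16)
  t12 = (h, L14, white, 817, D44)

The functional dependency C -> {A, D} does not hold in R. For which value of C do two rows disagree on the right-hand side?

C=blue: rows 1, 6, 11 → {A,D} takes values {(f, 824), (c, 825), (i, 819)} — violation
C=white: rows 2, 5, 8, 9, 12 → {A,D} = (h, 817), (h, 817), (h, 817), (h, 817), (h, 817) ✓
C=black: rows 3, 10 → {A,D} = (b, 818), (b, 818) ✓
C=gray: rows 4, 7 → {A,D} = (k, 832), (k, 832) ✓
The only C value with inconsistent RHS is C=blue.

blue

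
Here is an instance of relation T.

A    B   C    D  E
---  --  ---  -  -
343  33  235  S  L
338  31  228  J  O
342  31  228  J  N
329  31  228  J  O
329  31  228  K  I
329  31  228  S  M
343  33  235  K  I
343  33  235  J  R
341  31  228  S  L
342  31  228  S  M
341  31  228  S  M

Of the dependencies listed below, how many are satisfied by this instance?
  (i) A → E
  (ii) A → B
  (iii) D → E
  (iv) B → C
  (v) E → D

(i) A → E: A=343: 3 rows → E takes values {L, I, R} — violation; A=342: 2 rows → E takes values {N, M} — violation; A=329: 3 rows → E takes values {O, I, M} — violation; A=341: 2 rows → E takes values {L, M} — violation — fails.
(ii) A → B: every LHS value maps to a single RHS value — holds.
(iii) D → E: D=S: 5 rows → E takes values {L, M} — violation; D=J: 4 rows → E takes values {O, N, R} — violation — fails.
(iv) B → C: every LHS value maps to a single RHS value — holds.
(v) E → D: every LHS value maps to a single RHS value — holds.
3 of the 5 dependencies hold.

3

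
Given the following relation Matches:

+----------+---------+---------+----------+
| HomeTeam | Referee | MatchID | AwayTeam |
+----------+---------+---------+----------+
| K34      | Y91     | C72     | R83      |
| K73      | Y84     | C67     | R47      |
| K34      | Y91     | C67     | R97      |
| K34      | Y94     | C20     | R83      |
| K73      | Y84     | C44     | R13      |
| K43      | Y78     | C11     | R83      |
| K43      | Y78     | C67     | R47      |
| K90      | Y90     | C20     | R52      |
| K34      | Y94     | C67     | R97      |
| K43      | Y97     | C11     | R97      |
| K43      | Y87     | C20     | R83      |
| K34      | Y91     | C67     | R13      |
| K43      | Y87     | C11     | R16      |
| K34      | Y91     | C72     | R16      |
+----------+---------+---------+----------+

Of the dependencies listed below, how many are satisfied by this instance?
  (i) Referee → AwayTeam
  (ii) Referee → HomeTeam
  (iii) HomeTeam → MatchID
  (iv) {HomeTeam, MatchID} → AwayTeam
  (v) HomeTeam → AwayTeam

(i) Referee → AwayTeam: Referee=Y91: 4 rows → AwayTeam takes values {R83, R97, R13, R16} — violation; Referee=Y84: 2 rows → AwayTeam takes values {R47, R13} — violation; Referee=Y94: 2 rows → AwayTeam takes values {R83, R97} — violation; Referee=Y78: 2 rows → AwayTeam takes values {R83, R47} — violation; Referee=Y87: 2 rows → AwayTeam takes values {R83, R16} — violation — fails.
(ii) Referee → HomeTeam: every LHS value maps to a single RHS value — holds.
(iii) HomeTeam → MatchID: HomeTeam=K34: 6 rows → MatchID takes values {C72, C67, C20} — violation; HomeTeam=K73: 2 rows → MatchID takes values {C67, C44} — violation; HomeTeam=K43: 5 rows → MatchID takes values {C11, C67, C20} — violation — fails.
(iv) {HomeTeam, MatchID} → AwayTeam: (HomeTeam=K34, MatchID=C72): 2 rows → AwayTeam takes values {R83, R16} — violation; (HomeTeam=K34, MatchID=C67): 3 rows → AwayTeam takes values {R97, R13} — violation; (HomeTeam=K43, MatchID=C11): 3 rows → AwayTeam takes values {R83, R97, R16} — violation — fails.
(v) HomeTeam → AwayTeam: HomeTeam=K34: 6 rows → AwayTeam takes values {R83, R97, R13, R16} — violation; HomeTeam=K73: 2 rows → AwayTeam takes values {R47, R13} — violation; HomeTeam=K43: 5 rows → AwayTeam takes values {R83, R47, R97, R16} — violation — fails.
1 of the 5 dependencies holds.

1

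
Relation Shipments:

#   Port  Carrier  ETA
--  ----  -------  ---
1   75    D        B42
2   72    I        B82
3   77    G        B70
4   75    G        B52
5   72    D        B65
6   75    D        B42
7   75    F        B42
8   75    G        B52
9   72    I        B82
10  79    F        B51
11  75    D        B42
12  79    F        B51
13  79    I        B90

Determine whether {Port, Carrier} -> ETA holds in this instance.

Yes

(Port=75, Carrier=D): rows 1, 6, 11 → ETA = B42, B42, B42 ✓
(Port=72, Carrier=I): rows 2, 9 → ETA = B82, B82 ✓
(Port=77, Carrier=G): row 3 → ETA = B70 ✓
(Port=75, Carrier=G): rows 4, 8 → ETA = B52, B52 ✓
(Port=72, Carrier=D): row 5 → ETA = B65 ✓
(Port=75, Carrier=F): row 7 → ETA = B42 ✓
(Port=79, Carrier=F): rows 10, 12 → ETA = B51, B51 ✓
(Port=79, Carrier=I): row 13 → ETA = B90 ✓
Every {Port, Carrier} value is associated with a single ETA value, so {Port, Carrier} -> ETA holds.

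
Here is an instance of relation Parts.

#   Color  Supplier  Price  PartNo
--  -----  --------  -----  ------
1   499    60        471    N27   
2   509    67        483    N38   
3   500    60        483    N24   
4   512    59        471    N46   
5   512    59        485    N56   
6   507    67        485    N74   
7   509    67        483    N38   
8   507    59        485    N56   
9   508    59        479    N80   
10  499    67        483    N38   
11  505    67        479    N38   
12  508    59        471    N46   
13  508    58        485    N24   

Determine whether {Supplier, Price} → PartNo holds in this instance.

(Supplier=60, Price=471): row 1 → PartNo = N27 ✓
(Supplier=67, Price=483): rows 2, 7, 10 → PartNo = N38, N38, N38 ✓
(Supplier=60, Price=483): row 3 → PartNo = N24 ✓
(Supplier=59, Price=471): rows 4, 12 → PartNo = N46, N46 ✓
(Supplier=59, Price=485): rows 5, 8 → PartNo = N56, N56 ✓
(Supplier=67, Price=485): row 6 → PartNo = N74 ✓
(Supplier=59, Price=479): row 9 → PartNo = N80 ✓
(Supplier=67, Price=479): row 11 → PartNo = N38 ✓
(Supplier=58, Price=485): row 13 → PartNo = N24 ✓
Every {Supplier, Price} value is associated with a single PartNo value, so {Supplier, Price} → PartNo holds.

Yes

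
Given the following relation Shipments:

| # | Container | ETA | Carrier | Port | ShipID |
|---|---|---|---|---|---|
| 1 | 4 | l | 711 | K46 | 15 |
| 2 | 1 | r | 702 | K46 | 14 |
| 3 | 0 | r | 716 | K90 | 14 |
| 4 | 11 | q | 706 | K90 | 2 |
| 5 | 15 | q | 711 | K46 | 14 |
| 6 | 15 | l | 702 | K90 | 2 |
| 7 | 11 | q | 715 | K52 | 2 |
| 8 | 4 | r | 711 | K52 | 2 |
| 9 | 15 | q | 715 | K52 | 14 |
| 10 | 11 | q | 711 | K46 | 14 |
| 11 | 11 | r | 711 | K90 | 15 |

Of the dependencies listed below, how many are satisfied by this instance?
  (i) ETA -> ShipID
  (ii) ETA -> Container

0

(i) ETA -> ShipID: ETA=l: rows 1, 6 → ShipID takes values {15, 2} — violation; ETA=r: rows 2, 3, 8, 11 → ShipID takes values {14, 2, 15} — violation; ETA=q: rows 4, 5, 7, 9, 10 → ShipID takes values {2, 14} — violation — fails.
(ii) ETA -> Container: ETA=l: rows 1, 6 → Container takes values {4, 15} — violation; ETA=r: rows 2, 3, 8, 11 → Container takes values {1, 0, 4, 11} — violation; ETA=q: rows 4, 5, 7, 9, 10 → Container takes values {11, 15} — violation — fails.
None of the 2 dependencies hold.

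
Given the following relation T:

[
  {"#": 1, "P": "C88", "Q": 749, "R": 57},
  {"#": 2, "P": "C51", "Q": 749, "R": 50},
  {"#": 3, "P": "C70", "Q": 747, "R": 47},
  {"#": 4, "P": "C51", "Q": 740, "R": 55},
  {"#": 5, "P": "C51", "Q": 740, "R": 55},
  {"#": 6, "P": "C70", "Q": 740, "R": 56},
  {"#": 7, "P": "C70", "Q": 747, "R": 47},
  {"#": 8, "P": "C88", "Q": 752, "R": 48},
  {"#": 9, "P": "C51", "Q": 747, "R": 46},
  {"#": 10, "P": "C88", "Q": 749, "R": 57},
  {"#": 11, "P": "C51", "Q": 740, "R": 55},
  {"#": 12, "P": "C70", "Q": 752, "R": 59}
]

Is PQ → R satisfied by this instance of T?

Yes

(P=C88, Q=749): rows 1, 10 → R = 57, 57 ✓
(P=C51, Q=749): row 2 → R = 50 ✓
(P=C70, Q=747): rows 3, 7 → R = 47, 47 ✓
(P=C51, Q=740): rows 4, 5, 11 → R = 55, 55, 55 ✓
(P=C70, Q=740): row 6 → R = 56 ✓
(P=C88, Q=752): row 8 → R = 48 ✓
(P=C51, Q=747): row 9 → R = 46 ✓
(P=C70, Q=752): row 12 → R = 59 ✓
Every PQ value is associated with a single R value, so PQ → R holds.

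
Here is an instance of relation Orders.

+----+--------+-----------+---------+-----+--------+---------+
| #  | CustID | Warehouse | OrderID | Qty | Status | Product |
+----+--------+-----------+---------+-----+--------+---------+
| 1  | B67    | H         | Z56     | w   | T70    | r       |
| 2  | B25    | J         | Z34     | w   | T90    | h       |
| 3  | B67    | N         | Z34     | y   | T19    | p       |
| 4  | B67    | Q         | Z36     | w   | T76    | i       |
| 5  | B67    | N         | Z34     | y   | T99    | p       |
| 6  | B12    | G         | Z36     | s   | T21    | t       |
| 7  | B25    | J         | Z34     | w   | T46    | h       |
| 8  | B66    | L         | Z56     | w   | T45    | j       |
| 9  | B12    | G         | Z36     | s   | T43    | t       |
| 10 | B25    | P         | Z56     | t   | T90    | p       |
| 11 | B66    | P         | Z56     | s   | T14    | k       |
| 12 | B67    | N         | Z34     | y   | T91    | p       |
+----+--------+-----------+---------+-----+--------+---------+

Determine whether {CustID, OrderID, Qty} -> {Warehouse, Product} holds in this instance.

(CustID=B67, OrderID=Z56, Qty=w): row 1 → {Warehouse,Product} = (H, r) ✓
(CustID=B25, OrderID=Z34, Qty=w): rows 2, 7 → {Warehouse,Product} = (J, h), (J, h) ✓
(CustID=B67, OrderID=Z34, Qty=y): rows 3, 5, 12 → {Warehouse,Product} = (N, p), (N, p), (N, p) ✓
(CustID=B67, OrderID=Z36, Qty=w): row 4 → {Warehouse,Product} = (Q, i) ✓
(CustID=B12, OrderID=Z36, Qty=s): rows 6, 9 → {Warehouse,Product} = (G, t), (G, t) ✓
(CustID=B66, OrderID=Z56, Qty=w): row 8 → {Warehouse,Product} = (L, j) ✓
(CustID=B25, OrderID=Z56, Qty=t): row 10 → {Warehouse,Product} = (P, p) ✓
(CustID=B66, OrderID=Z56, Qty=s): row 11 → {Warehouse,Product} = (P, k) ✓
Every {CustID, OrderID, Qty} value is associated with a single {Warehouse, Product} value, so {CustID, OrderID, Qty} -> {Warehouse, Product} holds.

Yes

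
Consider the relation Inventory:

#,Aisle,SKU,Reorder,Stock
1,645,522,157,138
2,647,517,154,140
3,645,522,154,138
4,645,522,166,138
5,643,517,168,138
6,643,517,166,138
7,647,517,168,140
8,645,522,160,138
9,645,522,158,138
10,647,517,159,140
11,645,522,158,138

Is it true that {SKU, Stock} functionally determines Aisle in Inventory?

Yes

(SKU=522, Stock=138): rows 1, 3, 4, 8, 9, 11 → Aisle = 645, 645, 645, 645, 645, 645 ✓
(SKU=517, Stock=140): rows 2, 7, 10 → Aisle = 647, 647, 647 ✓
(SKU=517, Stock=138): rows 5, 6 → Aisle = 643, 643 ✓
Every {SKU, Stock} value is associated with a single Aisle value, so {SKU, Stock} -> Aisle holds.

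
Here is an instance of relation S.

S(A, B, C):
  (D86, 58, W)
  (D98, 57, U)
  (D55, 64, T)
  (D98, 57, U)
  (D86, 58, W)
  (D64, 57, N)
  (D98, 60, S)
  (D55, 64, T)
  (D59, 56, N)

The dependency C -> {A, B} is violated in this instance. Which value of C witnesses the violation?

N

C=W: 2 rows → {A,B} = (D86, 58), (D86, 58) ✓
C=U: 2 rows → {A,B} = (D98, 57), (D98, 57) ✓
C=T: 2 rows → {A,B} = (D55, 64), (D55, 64) ✓
C=N: 2 rows → {A,B} takes values {(D64, 57), (D59, 56)} — violation
C=S: 1 row → {A,B} = (D98, 60) ✓
The only C value with inconsistent RHS is C=N.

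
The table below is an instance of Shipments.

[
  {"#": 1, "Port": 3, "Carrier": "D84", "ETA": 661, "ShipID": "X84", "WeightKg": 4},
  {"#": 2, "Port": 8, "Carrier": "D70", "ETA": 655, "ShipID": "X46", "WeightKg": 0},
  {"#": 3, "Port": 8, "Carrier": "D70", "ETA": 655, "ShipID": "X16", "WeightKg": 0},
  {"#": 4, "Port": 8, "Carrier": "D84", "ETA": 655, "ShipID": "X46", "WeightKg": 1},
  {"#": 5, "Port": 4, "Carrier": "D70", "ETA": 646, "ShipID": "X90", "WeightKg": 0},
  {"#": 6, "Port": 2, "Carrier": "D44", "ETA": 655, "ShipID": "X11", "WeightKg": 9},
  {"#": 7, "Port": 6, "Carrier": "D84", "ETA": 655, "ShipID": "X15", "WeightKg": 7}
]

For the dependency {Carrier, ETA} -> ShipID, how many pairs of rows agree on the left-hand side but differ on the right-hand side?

2

(Carrier=D70, ETA=655): violating pairs (2,3) — 1 pair.
(Carrier=D84, ETA=655): violating pairs (4,7) — 1 pair.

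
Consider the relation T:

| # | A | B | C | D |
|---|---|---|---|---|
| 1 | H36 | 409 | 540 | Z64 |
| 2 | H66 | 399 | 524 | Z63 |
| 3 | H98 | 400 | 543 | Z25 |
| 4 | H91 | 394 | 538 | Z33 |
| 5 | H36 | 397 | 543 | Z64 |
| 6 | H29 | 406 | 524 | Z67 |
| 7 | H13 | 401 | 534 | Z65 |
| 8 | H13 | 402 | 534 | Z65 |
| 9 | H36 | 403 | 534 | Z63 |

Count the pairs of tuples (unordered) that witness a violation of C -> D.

4

C=524: violating pairs (2,6) — 1 pair.
C=543: violating pairs (3,5) — 1 pair.
C=534: violating pairs (7,9), (8,9) — 2 pairs.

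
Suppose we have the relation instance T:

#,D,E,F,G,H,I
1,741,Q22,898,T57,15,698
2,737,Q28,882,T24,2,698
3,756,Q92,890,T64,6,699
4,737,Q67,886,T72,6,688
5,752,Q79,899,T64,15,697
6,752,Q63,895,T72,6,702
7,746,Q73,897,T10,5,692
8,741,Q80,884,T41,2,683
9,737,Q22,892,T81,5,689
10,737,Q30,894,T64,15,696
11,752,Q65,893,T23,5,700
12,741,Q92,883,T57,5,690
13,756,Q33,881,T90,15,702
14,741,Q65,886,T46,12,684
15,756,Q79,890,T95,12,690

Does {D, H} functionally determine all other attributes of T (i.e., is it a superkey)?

Yes

All 15 rows have distinct {D, H} values, so {D, H} → (all attributes) holds and {D, H} is a superkey.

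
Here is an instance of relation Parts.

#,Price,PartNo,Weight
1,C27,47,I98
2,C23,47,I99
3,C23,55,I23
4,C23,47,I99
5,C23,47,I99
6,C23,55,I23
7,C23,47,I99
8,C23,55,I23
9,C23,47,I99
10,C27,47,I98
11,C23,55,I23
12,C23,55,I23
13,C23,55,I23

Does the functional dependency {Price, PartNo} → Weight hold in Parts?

Yes

(Price=C27, PartNo=47): rows 1, 10 → Weight = I98, I98 ✓
(Price=C23, PartNo=47): rows 2, 4, 5, 7, 9 → Weight = I99, I99, I99, I99, I99 ✓
(Price=C23, PartNo=55): rows 3, 6, 8, 11, 12, 13 → Weight = I23, I23, I23, I23, I23, I23 ✓
Every {Price, PartNo} value is associated with a single Weight value, so {Price, PartNo} → Weight holds.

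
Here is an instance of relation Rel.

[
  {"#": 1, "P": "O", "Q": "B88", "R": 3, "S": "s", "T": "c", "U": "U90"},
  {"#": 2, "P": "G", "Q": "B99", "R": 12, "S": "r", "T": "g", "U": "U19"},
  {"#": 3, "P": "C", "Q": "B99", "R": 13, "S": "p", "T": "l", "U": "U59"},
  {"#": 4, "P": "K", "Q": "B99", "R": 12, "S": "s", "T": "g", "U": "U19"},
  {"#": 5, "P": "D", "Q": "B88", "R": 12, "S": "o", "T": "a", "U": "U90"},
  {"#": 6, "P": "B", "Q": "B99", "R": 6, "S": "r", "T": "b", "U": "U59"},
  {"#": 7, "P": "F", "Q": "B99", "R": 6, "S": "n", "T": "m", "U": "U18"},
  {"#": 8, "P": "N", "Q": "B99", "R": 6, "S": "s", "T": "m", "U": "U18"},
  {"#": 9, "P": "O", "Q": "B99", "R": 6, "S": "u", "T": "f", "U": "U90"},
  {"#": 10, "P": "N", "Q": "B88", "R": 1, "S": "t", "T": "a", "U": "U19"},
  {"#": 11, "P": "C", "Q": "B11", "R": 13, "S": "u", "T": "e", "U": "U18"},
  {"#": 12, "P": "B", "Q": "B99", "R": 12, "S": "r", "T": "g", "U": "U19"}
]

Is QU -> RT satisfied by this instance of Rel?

(Q=B88, U=U90): rows 1, 5 → {R,T} takes values {(3, c), (12, a)} — violation
(Q=B99, U=U19): rows 2, 4, 12 → {R,T} = (12, g), (12, g), (12, g) ✓
(Q=B99, U=U59): rows 3, 6 → {R,T} takes values {(13, l), (6, b)} — violation
(Q=B99, U=U18): rows 7, 8 → {R,T} = (6, m), (6, m) ✓
(Q=B99, U=U90): row 9 → {R,T} = (6, f) ✓
(Q=B88, U=U19): row 10 → {R,T} = (1, a) ✓
(Q=B11, U=U18): row 11 → {R,T} = (13, e) ✓
Two rows agree on QU but differ on RT, so QU -> RT does not hold.

No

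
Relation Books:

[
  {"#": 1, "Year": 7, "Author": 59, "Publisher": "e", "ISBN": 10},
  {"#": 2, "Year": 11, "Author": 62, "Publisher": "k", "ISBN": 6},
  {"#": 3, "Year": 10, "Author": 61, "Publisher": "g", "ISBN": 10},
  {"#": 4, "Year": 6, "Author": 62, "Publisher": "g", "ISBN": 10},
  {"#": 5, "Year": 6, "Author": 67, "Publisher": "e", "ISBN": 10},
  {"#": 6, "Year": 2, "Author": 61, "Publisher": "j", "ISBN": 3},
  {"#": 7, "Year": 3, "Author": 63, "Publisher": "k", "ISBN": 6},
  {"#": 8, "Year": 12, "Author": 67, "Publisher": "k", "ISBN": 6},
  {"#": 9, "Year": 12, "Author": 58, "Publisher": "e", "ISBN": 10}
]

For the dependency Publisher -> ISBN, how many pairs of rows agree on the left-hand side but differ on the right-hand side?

Publisher=e: all 3 rows agree on ISBN — 0 pairs.
Publisher=k: all 3 rows agree on ISBN — 0 pairs.
Publisher=g: all 2 rows agree on ISBN — 0 pairs.

0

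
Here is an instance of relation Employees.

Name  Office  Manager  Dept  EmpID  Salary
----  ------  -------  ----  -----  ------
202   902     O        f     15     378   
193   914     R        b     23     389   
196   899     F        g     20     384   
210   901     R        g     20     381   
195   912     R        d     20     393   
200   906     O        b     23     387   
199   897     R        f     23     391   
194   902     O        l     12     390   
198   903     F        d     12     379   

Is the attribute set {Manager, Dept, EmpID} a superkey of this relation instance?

Yes

All 9 rows have distinct {Manager, Dept, EmpID} values, so {Manager, Dept, EmpID} → (all attributes) holds and {Manager, Dept, EmpID} is a superkey.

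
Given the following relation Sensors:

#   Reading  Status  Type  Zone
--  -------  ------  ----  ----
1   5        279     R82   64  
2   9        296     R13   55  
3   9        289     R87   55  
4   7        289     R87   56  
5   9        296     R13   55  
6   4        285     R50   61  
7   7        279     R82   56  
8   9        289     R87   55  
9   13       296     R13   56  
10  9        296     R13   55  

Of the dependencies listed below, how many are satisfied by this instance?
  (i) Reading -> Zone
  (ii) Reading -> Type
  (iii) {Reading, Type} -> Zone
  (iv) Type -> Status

(i) Reading -> Zone: every LHS value maps to a single RHS value — holds.
(ii) Reading -> Type: Reading=9: rows 2, 3, 5, 8, 10 → Type takes values {R13, R87} — violation; Reading=7: rows 4, 7 → Type takes values {R87, R82} — violation — fails.
(iii) {Reading, Type} -> Zone: every LHS value maps to a single RHS value — holds.
(iv) Type -> Status: every LHS value maps to a single RHS value — holds.
3 of the 4 dependencies hold.

3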